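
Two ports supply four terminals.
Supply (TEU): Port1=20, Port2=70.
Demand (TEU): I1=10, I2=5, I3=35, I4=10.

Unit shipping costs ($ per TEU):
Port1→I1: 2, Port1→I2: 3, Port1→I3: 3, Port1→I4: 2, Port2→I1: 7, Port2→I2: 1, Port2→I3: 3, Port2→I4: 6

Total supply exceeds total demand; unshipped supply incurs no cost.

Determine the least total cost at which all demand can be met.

A cheapest plan:
  Port1 to I1: 10 × $2 = $20
  Port1 to I4: 10 × $2 = $20
  Port2 to I2: 5 × $1 = $5
  Port2 to I3: 35 × $3 = $105
Total = 20 + 20 + 5 + 105 = $150.

150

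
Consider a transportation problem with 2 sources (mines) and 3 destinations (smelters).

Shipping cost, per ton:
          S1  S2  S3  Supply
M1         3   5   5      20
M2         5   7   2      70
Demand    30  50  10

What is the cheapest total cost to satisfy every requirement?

480

One minimum-cost allocation:
  M1–S1: 20 tons
  M2–S1: 10 tons
  M2–S2: 50 tons
  M2–S3: 10 tons
Total cost = 480.
(Supply check: M1 ships 20; M2 ships 70.)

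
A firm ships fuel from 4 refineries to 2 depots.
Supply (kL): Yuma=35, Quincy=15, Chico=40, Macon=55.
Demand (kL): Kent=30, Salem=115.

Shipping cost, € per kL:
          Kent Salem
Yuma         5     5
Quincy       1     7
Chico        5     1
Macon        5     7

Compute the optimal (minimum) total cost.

585

An optimal shipping plan:
  Yuma→Salem: 35 × €5 = €175
  Quincy→Kent: 15 × €1 = €15
  Chico→Salem: 40 × €1 = €40
  Macon→Kent: 15 × €5 = €75
  Macon→Salem: 40 × €7 = €280
Total = 175 + 15 + 40 + 75 + 280 = €585.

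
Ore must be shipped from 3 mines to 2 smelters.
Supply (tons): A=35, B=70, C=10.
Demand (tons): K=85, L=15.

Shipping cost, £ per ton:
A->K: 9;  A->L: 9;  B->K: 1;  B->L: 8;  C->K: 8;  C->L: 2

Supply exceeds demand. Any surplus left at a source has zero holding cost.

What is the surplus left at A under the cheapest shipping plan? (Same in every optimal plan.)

An optimal plan:
  A->K: 15 tons
  A->L: 5 tons
  B->K: 70 tons
  C->L: 10 tons
Total cost = £270.
A ships 20 of its 35, leaving 15.

15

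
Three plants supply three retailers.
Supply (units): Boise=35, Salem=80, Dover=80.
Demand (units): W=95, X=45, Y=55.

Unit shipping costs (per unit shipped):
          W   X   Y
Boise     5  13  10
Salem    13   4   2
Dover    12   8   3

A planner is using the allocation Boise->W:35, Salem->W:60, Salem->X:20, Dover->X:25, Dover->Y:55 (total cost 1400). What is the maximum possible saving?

Current plan cost = 35·5 + 60·13 + 20·4 + 25·8 + 55·3 = 1400.
Optimal plan:
  Boise to W: 35 units
  Salem to X: 45 units
  Salem to Y: 35 units
  Dover to W: 60 units
  Dover to Y: 20 units
Optimal cost = 1205.
Saving = 1400 − 1205 = 195.

195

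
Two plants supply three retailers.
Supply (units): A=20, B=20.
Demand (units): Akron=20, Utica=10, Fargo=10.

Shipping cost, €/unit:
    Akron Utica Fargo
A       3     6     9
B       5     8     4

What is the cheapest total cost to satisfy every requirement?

180

An optimal shipping plan:
  A->Akron: 10 units
  A->Utica: 10 units
  B->Akron: 10 units
  B->Fargo: 10 units
Total cost = €180.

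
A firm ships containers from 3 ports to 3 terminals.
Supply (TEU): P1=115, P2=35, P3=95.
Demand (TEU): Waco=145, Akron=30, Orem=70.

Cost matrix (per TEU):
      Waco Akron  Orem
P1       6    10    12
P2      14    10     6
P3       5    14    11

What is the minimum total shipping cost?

1705

Optimal allocation:
  P1–Waco: 50 × 6 = 300
  P1–Akron: 30 × 10 = 300
  P1–Orem: 35 × 12 = 420
  P2–Orem: 35 × 6 = 210
  P3–Waco: 95 × 5 = 475
Total = 300 + 300 + 420 + 210 + 475 = 1705.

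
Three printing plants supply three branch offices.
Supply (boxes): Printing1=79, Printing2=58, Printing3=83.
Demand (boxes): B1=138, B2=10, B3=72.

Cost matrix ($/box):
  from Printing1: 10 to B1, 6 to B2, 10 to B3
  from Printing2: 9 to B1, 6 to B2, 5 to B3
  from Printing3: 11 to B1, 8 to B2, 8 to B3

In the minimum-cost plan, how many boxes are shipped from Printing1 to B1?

The minimum-cost plan:
  Printing1->B1: 69 × $10 = $690
  Printing1->B2: 10 × $6 = $60
  Printing2->B3: 58 × $5 = $290
  Printing3->B1: 69 × $11 = $759
  Printing3->B3: 14 × $8 = $112
Total cost = $1911.
So Printing1→B1 carries 69 boxes.

69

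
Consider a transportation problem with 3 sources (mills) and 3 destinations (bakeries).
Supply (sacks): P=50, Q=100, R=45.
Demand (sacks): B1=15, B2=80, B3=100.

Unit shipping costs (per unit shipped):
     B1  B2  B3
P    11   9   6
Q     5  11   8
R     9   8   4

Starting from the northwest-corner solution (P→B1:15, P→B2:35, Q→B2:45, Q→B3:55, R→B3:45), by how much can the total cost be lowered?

120

Current plan cost = 15·11 + 35·9 + 45·11 + 55·8 + 45·4 = 1595.
Optimal plan:
  P–B2: 50 × 9 = 450
  Q–B1: 15 × 5 = 75
  Q–B2: 30 × 11 = 330
  Q–B3: 55 × 8 = 440
  R–B3: 45 × 4 = 180
Optimal cost = 1475.
Saving = 1595 − 1475 = 120.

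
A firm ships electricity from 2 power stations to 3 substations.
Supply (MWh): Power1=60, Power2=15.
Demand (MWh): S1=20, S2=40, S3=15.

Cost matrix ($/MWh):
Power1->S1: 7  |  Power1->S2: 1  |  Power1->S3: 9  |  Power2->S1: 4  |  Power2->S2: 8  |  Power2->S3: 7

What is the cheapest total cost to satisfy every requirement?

270

An optimal shipping plan:
  Power1->S1: 5 × $7 = $35
  Power1->S2: 40 × $1 = $40
  Power1->S3: 15 × $9 = $135
  Power2->S1: 15 × $4 = $60
Total = 35 + 40 + 135 + 60 = $270.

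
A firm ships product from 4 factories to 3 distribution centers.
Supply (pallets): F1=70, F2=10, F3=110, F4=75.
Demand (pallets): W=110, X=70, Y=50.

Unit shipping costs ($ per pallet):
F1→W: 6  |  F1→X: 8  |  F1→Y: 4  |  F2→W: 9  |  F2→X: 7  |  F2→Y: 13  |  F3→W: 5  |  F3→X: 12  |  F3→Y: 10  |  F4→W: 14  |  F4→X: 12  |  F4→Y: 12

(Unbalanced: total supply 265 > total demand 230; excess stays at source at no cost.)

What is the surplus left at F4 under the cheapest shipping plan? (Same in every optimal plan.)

35

Minimum-cost shipments:
  F1->X: 20 pallets
  F1->Y: 50 pallets
  F2->X: 10 pallets
  F3->W: 110 pallets
  F4->X: 40 pallets
Total cost = $1460.
F4 ships 40 of its 75, leaving 35.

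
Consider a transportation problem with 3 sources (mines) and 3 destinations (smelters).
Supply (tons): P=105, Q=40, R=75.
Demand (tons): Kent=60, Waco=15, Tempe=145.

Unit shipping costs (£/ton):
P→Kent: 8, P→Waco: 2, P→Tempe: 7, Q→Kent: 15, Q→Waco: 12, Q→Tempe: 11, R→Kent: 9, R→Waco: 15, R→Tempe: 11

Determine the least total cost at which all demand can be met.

An optimal shipping plan:
  P→Waco: 15 tons
  P→Tempe: 90 tons
  Q→Tempe: 40 tons
  R→Kent: 60 tons
  R→Tempe: 15 tons
Total cost = £1805.

1805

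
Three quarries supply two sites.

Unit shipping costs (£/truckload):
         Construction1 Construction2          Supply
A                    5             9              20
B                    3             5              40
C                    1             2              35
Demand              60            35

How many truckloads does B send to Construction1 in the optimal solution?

The minimum-cost plan:
  A–Construction1: 20 × £5 = £100
  B–Construction1: 40 × £3 = £120
  C–Construction2: 35 × £2 = £70
Total cost = £290.
So B→Construction1 carries 40 truckloads.

40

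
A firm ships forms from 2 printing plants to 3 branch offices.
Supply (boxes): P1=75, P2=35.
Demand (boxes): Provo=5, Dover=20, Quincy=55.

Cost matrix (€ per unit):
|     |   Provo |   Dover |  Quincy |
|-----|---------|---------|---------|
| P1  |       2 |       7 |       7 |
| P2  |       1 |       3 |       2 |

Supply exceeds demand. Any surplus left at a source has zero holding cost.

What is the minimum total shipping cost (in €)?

Optimal allocation:
  P1 to Provo: 5 × €2 = €10
  P1 to Dover: 20 × €7 = €140
  P1 to Quincy: 20 × €7 = €140
  P2 to Quincy: 35 × €2 = €70
Total = 10 + 140 + 140 + 70 = €360.

360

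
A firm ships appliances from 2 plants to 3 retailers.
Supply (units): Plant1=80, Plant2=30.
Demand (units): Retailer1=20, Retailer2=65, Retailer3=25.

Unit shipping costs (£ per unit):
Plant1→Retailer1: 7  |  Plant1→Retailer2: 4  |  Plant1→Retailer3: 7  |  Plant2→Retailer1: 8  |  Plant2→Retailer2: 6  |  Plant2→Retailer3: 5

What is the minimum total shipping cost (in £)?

An optimal shipping plan:
  Plant1 to Retailer1: 15 units
  Plant1 to Retailer2: 65 units
  Plant2 to Retailer1: 5 units
  Plant2 to Retailer3: 25 units
Total cost = £530.
(Supply check: Plant1 ships 80; Plant2 ships 30.)

530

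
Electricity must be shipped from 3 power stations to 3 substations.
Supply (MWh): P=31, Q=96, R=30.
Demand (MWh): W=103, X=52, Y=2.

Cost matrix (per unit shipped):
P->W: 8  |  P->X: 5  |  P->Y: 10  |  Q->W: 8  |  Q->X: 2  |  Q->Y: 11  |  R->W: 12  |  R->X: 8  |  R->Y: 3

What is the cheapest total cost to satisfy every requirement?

An optimal shipping plan:
  P to W: 31 × 8 = 248
  Q to W: 44 × 8 = 352
  Q to X: 52 × 2 = 104
  R to W: 28 × 12 = 336
  R to Y: 2 × 3 = 6
Total = 248 + 352 + 104 + 336 + 6 = 1046.

1046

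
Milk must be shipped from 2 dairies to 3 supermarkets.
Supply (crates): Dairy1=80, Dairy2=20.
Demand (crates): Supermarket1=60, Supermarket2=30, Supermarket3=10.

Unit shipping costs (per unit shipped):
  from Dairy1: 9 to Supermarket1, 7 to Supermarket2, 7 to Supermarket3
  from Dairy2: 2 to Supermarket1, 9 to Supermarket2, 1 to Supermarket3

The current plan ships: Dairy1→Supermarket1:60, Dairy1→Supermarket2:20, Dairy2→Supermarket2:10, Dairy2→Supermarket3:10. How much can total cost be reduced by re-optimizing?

Current plan cost = 60·9 + 20·7 + 10·9 + 10·1 = 780.
Optimal plan:
  Dairy1->Supermarket1: 40 crates
  Dairy1->Supermarket2: 30 crates
  Dairy1->Supermarket3: 10 crates
  Dairy2->Supermarket1: 20 crates
Optimal cost = 680.
Saving = 780 − 680 = 100.

100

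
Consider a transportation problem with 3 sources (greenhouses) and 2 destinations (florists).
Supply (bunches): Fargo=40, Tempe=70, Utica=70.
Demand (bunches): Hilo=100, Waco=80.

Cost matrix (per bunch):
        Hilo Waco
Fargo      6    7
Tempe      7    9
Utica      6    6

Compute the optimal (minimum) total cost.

1160

One minimum-cost allocation:
  Fargo to Hilo: 30 × 6 = 180
  Fargo to Waco: 10 × 7 = 70
  Tempe to Hilo: 70 × 7 = 490
  Utica to Waco: 70 × 6 = 420
Total = 180 + 70 + 490 + 420 = 1160.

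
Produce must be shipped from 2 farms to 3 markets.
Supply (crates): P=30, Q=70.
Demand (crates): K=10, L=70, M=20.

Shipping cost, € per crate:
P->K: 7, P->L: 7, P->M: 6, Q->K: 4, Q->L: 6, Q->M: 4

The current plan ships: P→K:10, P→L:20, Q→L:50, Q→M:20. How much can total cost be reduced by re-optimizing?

20

Current plan cost = 10·7 + 20·7 + 50·6 + 20·4 = €590.
Optimal plan:
  P->L: 30 × €7 = €210
  Q->K: 10 × €4 = €40
  Q->L: 40 × €6 = €240
  Q->M: 20 × €4 = €80
Optimal cost = €570.
Saving = 590 − 570 = €20.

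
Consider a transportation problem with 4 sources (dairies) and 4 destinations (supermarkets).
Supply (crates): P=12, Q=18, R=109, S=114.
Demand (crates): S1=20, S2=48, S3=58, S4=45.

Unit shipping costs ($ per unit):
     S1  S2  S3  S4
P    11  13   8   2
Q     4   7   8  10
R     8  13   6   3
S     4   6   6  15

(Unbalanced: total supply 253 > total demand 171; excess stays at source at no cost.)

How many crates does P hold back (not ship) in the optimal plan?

An optimal plan:
  P–S4: 12 crates
  R–S3: 58 crates
  R–S4: 33 crates
  S–S1: 20 crates
  S–S2: 48 crates
Total cost = $839.
P ships 12 of its 12, leaving 0.

0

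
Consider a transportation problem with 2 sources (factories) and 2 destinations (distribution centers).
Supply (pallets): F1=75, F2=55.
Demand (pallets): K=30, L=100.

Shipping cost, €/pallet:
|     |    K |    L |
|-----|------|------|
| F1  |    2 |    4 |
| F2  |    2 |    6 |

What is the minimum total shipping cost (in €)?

An optimal shipping plan:
  F1->L: 75 × €4 = €300
  F2->K: 30 × €2 = €60
  F2->L: 25 × €6 = €150
Total = 300 + 60 + 150 = €510.

510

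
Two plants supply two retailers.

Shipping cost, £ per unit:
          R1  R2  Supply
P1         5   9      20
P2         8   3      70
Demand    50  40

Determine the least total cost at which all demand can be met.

460

Optimal allocation:
  P1–R1: 20 × £5 = £100
  P2–R1: 30 × £8 = £240
  P2–R2: 40 × £3 = £120
Total = 100 + 240 + 120 = £460.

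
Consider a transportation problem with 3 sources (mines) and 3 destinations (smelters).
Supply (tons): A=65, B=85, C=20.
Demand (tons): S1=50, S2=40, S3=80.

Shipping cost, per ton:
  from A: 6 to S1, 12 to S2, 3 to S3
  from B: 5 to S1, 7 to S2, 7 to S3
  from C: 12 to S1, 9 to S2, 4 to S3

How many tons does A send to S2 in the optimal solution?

The minimum-cost plan:
  A–S3: 65 tons
  B–S1: 50 tons
  B–S2: 35 tons
  C–S2: 5 tons
  C–S3: 15 tons
Total cost = 795.
The route A→S2 is not used.

0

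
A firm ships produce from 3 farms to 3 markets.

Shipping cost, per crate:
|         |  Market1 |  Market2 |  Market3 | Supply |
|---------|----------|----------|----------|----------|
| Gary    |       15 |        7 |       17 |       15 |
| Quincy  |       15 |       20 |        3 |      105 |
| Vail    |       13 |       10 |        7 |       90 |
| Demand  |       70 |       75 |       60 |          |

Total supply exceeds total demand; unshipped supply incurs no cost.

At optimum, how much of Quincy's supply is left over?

5

An optimal plan:
  Gary→Market2: 15 × 7 = 105
  Quincy→Market1: 40 × 15 = 600
  Quincy→Market3: 60 × 3 = 180
  Vail→Market1: 30 × 13 = 390
  Vail→Market2: 60 × 10 = 600
Total cost = 1875.
Quincy ships 100 of its 105, leaving 5.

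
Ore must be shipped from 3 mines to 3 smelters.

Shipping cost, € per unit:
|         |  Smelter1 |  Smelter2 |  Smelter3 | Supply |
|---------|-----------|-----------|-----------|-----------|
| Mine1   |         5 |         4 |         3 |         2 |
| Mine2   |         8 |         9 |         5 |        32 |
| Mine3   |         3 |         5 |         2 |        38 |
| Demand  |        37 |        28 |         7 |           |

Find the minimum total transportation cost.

384

An optimal shipping plan:
  Mine1->Smelter2: 2 tons
  Mine2->Smelter2: 25 tons
  Mine2->Smelter3: 7 tons
  Mine3->Smelter1: 37 tons
  Mine3->Smelter2: 1 tons
Total cost = €384.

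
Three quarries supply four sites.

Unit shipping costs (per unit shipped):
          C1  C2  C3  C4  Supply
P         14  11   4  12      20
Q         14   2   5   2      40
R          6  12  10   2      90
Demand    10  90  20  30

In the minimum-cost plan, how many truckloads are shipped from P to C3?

The minimum-cost plan:
  P to C3: 20 × 4 = 80
  Q to C2: 40 × 2 = 80
  R to C1: 10 × 6 = 60
  R to C2: 50 × 12 = 600
  R to C4: 30 × 2 = 60
Total cost = 880.
So P→C3 carries 20 truckloads.

20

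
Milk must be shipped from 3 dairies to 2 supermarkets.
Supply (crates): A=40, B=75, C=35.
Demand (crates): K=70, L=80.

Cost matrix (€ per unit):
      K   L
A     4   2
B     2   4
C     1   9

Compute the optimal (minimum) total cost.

One minimum-cost allocation:
  A->L: 40 × €2 = €80
  B->K: 35 × €2 = €70
  B->L: 40 × €4 = €160
  C->K: 35 × €1 = €35
Total = 80 + 70 + 160 + 35 = €345.

345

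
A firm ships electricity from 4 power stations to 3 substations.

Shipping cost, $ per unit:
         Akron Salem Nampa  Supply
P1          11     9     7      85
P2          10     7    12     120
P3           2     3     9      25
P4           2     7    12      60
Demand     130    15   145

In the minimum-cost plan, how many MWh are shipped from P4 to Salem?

Solving gives:
  P1 to Nampa: 85 × $7 = $595
  P2 to Akron: 45 × $10 = $450
  P2 to Salem: 15 × $7 = $105
  P2 to Nampa: 60 × $12 = $720
  P3 to Akron: 25 × $2 = $50
  P4 to Akron: 60 × $2 = $120
Total cost = $2040.
The route P4→Salem is not used.

0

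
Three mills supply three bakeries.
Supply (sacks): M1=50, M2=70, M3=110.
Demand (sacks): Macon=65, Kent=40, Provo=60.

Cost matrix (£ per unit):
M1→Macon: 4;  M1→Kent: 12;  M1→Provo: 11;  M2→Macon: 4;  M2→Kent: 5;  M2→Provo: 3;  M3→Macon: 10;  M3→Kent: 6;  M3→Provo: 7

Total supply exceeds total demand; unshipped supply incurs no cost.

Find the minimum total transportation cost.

700

Optimal allocation:
  M1->Macon: 50 × £4 = £200
  M2->Macon: 15 × £4 = £60
  M2->Provo: 55 × £3 = £165
  M3->Kent: 40 × £6 = £240
  M3->Provo: 5 × £7 = £35
Total = 200 + 60 + 165 + 240 + 35 = £700.
(Supply check: M1 ships 50; M2 ships 70; M3 ships 45.)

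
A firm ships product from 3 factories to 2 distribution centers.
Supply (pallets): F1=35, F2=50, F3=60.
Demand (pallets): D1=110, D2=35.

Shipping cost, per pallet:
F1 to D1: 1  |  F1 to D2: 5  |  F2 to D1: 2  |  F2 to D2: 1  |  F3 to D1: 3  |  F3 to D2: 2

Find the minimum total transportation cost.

One minimum-cost allocation:
  F1->D1: 35 × 1 = 35
  F2->D1: 50 × 2 = 100
  F3->D1: 25 × 3 = 75
  F3->D2: 35 × 2 = 70
Total = 35 + 100 + 75 + 70 = 280.

280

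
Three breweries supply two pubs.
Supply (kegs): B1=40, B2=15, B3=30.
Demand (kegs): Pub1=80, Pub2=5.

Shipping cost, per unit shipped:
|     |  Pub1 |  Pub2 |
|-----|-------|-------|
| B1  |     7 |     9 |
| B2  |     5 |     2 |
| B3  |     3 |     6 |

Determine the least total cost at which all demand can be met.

430

One minimum-cost allocation:
  B1 to Pub1: 40 kegs
  B2 to Pub1: 10 kegs
  B2 to Pub2: 5 kegs
  B3 to Pub1: 30 kegs
Total cost = 430.
(Supply check: B1 ships 40; B2 ships 15; B3 ships 30.)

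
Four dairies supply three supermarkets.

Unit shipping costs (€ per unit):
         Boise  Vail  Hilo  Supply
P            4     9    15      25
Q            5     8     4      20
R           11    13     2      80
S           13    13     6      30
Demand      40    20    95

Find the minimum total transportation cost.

One minimum-cost allocation:
  P->Boise: 25 × €4 = €100
  Q->Boise: 15 × €5 = €75
  Q->Vail: 5 × €8 = €40
  R->Hilo: 80 × €2 = €160
  S->Vail: 15 × €13 = €195
  S->Hilo: 15 × €6 = €90
Total = 100 + 75 + 40 + 160 + 195 + 90 = €660.

660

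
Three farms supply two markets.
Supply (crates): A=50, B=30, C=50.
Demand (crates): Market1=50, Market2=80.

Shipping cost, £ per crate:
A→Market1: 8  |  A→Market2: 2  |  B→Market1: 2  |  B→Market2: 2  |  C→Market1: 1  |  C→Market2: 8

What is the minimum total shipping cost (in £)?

Optimal allocation:
  A to Market2: 50 crates
  B to Market2: 30 crates
  C to Market1: 50 crates
Total cost = £210.

210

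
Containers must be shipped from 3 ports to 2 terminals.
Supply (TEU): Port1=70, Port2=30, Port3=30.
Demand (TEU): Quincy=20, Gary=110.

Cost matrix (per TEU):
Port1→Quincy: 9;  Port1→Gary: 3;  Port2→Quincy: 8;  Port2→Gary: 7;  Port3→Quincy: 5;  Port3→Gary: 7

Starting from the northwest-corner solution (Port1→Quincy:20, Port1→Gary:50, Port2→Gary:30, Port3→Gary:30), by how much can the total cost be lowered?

160

Current plan cost = 20·9 + 50·3 + 30·7 + 30·7 = 750.
Optimal plan:
  Port1–Gary: 70 × 3 = 210
  Port2–Gary: 30 × 7 = 210
  Port3–Quincy: 20 × 5 = 100
  Port3–Gary: 10 × 7 = 70
Optimal cost = 590.
Saving = 750 − 590 = 160.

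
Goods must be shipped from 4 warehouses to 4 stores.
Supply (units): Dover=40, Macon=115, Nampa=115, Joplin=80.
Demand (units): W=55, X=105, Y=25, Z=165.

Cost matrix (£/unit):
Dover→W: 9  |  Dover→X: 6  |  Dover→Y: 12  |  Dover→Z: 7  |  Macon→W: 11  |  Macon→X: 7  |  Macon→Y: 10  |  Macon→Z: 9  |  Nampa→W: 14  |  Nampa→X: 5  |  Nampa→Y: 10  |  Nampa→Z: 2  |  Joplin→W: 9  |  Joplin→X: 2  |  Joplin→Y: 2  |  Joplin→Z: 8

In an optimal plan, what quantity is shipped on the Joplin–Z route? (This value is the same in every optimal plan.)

The minimum-cost plan:
  Dover->W: 40 × £9 = £360
  Macon->W: 15 × £11 = £165
  Macon->X: 50 × £7 = £350
  Macon->Z: 50 × £9 = £450
  Nampa->Z: 115 × £2 = £230
  Joplin->X: 55 × £2 = £110
  Joplin->Y: 25 × £2 = £50
Total cost = £1715.
The route Joplin→Z is not used.

0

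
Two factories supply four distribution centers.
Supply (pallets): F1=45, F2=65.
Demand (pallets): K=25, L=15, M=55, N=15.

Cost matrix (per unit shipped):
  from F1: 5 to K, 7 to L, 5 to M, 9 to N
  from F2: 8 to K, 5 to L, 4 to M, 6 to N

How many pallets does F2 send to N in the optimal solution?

15

Solving gives:
  F1→K: 25 × 5 = 125
  F1→M: 20 × 5 = 100
  F2→L: 15 × 5 = 75
  F2→M: 35 × 4 = 140
  F2→N: 15 × 6 = 90
Total cost = 530.
So F2→N carries 15 pallets.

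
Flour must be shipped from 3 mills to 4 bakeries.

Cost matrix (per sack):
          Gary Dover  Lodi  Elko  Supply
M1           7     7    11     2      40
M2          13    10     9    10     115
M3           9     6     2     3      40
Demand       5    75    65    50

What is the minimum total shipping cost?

1300

One minimum-cost allocation:
  M1->Elko: 40 × 2 = 80
  M2->Gary: 5 × 13 = 65
  M2->Dover: 75 × 10 = 750
  M2->Lodi: 25 × 9 = 225
  M2->Elko: 10 × 10 = 100
  M3->Lodi: 40 × 2 = 80
Total = 80 + 65 + 750 + 225 + 100 + 80 = 1300.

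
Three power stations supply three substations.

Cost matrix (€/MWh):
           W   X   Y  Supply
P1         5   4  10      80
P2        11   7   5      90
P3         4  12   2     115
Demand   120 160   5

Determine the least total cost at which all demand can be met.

An optimal shipping plan:
  P1->W: 5 × €5 = €25
  P1->X: 75 × €4 = €300
  P2->X: 85 × €7 = €595
  P2->Y: 5 × €5 = €25
  P3->W: 115 × €4 = €460
Total = 25 + 300 + 595 + 25 + 460 = €1405.
(Supply check: P1 ships 80; P2 ships 90; P3 ships 115.)

1405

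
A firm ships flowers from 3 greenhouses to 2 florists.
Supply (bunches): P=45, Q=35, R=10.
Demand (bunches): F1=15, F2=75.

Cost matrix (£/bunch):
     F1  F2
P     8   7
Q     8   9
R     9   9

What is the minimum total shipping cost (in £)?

705

An optimal shipping plan:
  P–F2: 45 × £7 = £315
  Q–F1: 15 × £8 = £120
  Q–F2: 20 × £9 = £180
  R–F2: 10 × £9 = £90
Total = 315 + 120 + 180 + 90 = £705.
(Supply check: P ships 45; Q ships 35; R ships 10.)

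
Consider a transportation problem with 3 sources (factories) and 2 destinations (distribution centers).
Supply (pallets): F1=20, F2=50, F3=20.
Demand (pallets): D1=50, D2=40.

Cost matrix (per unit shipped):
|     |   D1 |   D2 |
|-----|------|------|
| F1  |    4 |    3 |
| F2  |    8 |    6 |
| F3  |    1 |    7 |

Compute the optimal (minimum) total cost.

420

An optimal shipping plan:
  F1->D1: 20 × 4 = 80
  F2->D1: 10 × 8 = 80
  F2->D2: 40 × 6 = 240
  F3->D1: 20 × 1 = 20
Total = 80 + 80 + 240 + 20 = 420.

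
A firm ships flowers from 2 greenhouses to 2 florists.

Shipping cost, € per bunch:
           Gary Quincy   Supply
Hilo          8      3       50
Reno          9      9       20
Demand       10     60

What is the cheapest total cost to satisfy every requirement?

Optimal allocation:
  Hilo->Quincy: 50 bunches
  Reno->Gary: 10 bunches
  Reno->Quincy: 10 bunches
Total cost = €330.

330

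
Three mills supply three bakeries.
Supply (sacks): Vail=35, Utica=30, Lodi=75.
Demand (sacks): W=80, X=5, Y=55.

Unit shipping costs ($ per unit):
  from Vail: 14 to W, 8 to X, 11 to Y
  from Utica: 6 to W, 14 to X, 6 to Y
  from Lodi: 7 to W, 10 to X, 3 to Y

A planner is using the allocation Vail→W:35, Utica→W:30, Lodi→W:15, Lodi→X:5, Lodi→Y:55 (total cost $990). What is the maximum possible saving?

Current plan cost = 35·14 + 30·6 + 15·7 + 5·10 + 55·3 = $990.
Optimal plan:
  Vail->W: 30 × $14 = $420
  Vail->X: 5 × $8 = $40
  Utica->W: 30 × $6 = $180
  Lodi->W: 20 × $7 = $140
  Lodi->Y: 55 × $3 = $165
Optimal cost = $945.
Saving = 990 − 945 = $45.

45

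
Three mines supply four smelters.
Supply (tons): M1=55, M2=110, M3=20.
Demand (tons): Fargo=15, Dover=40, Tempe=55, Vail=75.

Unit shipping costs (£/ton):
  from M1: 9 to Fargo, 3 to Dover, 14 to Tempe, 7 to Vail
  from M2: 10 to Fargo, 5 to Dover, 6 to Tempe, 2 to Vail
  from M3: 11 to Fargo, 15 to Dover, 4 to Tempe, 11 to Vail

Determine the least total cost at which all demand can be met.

One minimum-cost allocation:
  M1 to Fargo: 15 × £9 = £135
  M1 to Dover: 40 × £3 = £120
  M2 to Tempe: 35 × £6 = £210
  M2 to Vail: 75 × £2 = £150
  M3 to Tempe: 20 × £4 = £80
Total = 135 + 120 + 210 + 150 + 80 = £695.
(Supply check: M1 ships 55; M2 ships 110; M3 ships 20.)

695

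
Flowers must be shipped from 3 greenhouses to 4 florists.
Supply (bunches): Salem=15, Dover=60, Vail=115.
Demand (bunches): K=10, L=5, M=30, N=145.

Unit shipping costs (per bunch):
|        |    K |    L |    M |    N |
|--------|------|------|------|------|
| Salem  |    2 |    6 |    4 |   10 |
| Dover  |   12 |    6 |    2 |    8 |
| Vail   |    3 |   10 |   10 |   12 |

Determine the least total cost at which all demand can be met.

1720

An optimal shipping plan:
  Salem to L: 5 bunches
  Salem to N: 10 bunches
  Dover to M: 30 bunches
  Dover to N: 30 bunches
  Vail to K: 10 bunches
  Vail to N: 105 bunches
Total cost = 1720.
(Supply check: Salem ships 15; Dover ships 60; Vail ships 115.)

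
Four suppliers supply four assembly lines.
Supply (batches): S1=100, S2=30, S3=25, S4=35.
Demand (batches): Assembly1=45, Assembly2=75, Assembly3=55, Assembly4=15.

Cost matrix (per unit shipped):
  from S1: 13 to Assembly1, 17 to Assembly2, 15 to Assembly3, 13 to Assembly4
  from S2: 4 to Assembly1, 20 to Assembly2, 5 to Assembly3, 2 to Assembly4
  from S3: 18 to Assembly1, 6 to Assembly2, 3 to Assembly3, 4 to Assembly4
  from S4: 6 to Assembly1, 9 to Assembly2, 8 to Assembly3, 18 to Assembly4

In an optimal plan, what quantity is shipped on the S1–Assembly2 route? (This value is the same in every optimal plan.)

40

Optimal shipments:
  S1->Assembly1: 45 batches
  S1->Assembly2: 40 batches
  S1->Assembly3: 15 batches
  S2->Assembly3: 15 batches
  S2->Assembly4: 15 batches
  S3->Assembly3: 25 batches
  S4->Assembly2: 35 batches
Total cost = 1985.
So S1→Assembly2 carries 40 batches.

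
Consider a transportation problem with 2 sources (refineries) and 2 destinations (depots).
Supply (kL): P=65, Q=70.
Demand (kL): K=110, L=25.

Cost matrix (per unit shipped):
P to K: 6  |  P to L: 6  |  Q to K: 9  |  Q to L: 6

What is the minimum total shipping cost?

Optimal allocation:
  P→K: 65 × 6 = 390
  Q→K: 45 × 9 = 405
  Q→L: 25 × 6 = 150
Total = 390 + 405 + 150 = 945.

945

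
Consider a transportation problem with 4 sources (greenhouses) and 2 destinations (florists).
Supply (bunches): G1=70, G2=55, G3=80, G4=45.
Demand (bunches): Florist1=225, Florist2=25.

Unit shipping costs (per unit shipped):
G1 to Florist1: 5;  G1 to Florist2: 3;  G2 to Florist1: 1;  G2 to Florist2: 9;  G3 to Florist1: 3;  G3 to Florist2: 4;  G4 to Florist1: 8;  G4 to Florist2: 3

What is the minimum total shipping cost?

A cheapest plan:
  G1 to Florist1: 70 bunches
  G2 to Florist1: 55 bunches
  G3 to Florist1: 80 bunches
  G4 to Florist1: 20 bunches
  G4 to Florist2: 25 bunches
Total cost = 880.

880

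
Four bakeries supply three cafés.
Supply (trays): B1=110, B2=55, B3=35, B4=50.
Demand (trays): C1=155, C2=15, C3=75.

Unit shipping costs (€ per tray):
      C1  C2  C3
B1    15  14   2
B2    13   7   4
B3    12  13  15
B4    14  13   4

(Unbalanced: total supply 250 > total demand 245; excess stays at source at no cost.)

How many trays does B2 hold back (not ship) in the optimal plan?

An optimal plan:
  B1 to C1: 30 trays
  B1 to C3: 75 trays
  B2 to C1: 40 trays
  B2 to C2: 15 trays
  B3 to C1: 35 trays
  B4 to C1: 50 trays
Total cost = €2345.
B2 ships 55 of its 55, leaving 0.

0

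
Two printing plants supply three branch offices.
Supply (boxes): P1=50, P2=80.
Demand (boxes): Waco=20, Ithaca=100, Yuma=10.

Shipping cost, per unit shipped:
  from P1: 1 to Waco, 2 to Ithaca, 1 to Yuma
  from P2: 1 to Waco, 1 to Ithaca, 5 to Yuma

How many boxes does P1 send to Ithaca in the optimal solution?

The minimum-cost plan:
  P1–Waco: 20 × 1 = 20
  P1–Ithaca: 20 × 2 = 40
  P1–Yuma: 10 × 1 = 10
  P2–Ithaca: 80 × 1 = 80
Total cost = 150.
So P1→Ithaca carries 20 boxes.

20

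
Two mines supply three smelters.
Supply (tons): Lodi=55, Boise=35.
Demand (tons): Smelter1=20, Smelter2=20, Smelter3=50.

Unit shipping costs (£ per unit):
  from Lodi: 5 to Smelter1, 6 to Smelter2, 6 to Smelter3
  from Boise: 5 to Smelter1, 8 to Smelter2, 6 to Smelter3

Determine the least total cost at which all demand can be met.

Optimal allocation:
  Lodi→Smelter1: 20 × £5 = £100
  Lodi→Smelter2: 20 × £6 = £120
  Lodi→Smelter3: 15 × £6 = £90
  Boise→Smelter3: 35 × £6 = £210
Total = 100 + 120 + 90 + 210 = £520.

520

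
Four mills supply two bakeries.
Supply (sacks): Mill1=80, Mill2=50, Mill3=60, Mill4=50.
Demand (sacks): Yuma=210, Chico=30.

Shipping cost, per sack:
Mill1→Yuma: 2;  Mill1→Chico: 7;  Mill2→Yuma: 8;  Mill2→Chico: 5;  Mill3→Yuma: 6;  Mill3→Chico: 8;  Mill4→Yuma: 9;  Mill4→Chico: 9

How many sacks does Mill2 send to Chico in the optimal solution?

Solving gives:
  Mill1 to Yuma: 80 × 2 = 160
  Mill2 to Yuma: 20 × 8 = 160
  Mill2 to Chico: 30 × 5 = 150
  Mill3 to Yuma: 60 × 6 = 360
  Mill4 to Yuma: 50 × 9 = 450
Total cost = 1280.
So Mill2→Chico carries 30 sacks.

30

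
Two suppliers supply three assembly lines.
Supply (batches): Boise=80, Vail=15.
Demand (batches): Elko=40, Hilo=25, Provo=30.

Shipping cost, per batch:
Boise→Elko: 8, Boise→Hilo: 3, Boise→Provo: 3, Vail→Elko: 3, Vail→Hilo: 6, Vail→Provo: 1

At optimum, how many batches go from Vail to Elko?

The minimum-cost plan:
  Boise to Elko: 25 × 8 = 200
  Boise to Hilo: 25 × 3 = 75
  Boise to Provo: 30 × 3 = 90
  Vail to Elko: 15 × 3 = 45
Total cost = 410.
So Vail→Elko carries 15 batches.

15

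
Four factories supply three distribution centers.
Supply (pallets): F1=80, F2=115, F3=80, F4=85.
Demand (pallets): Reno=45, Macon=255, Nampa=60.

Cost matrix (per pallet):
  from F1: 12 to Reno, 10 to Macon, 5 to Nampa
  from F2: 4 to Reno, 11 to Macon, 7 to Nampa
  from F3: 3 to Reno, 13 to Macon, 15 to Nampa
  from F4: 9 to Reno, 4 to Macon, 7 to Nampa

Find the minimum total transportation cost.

2695

One minimum-cost allocation:
  F1->Macon: 20 × 10 = 200
  F1->Nampa: 60 × 5 = 300
  F2->Macon: 115 × 11 = 1265
  F3->Reno: 45 × 3 = 135
  F3->Macon: 35 × 13 = 455
  F4->Macon: 85 × 4 = 340
Total = 200 + 300 + 1265 + 135 + 455 + 340 = 2695.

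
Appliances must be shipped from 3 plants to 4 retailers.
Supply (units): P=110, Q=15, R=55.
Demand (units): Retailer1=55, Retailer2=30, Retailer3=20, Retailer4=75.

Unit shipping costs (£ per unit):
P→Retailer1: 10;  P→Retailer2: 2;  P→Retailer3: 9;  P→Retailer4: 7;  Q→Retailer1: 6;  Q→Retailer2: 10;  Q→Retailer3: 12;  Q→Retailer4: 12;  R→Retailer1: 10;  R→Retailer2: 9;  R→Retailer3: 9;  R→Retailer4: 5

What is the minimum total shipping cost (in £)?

1145

Optimal allocation:
  P to Retailer1: 40 × £10 = £400
  P to Retailer2: 30 × £2 = £60
  P to Retailer3: 20 × £9 = £180
  P to Retailer4: 20 × £7 = £140
  Q to Retailer1: 15 × £6 = £90
  R to Retailer4: 55 × £5 = £275
Total = 400 + 60 + 180 + 140 + 90 + 275 = £1145.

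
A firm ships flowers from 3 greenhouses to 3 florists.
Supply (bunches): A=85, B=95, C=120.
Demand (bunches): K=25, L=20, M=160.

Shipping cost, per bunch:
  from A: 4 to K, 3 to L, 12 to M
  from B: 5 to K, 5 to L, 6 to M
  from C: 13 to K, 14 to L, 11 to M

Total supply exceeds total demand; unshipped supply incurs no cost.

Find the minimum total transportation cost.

An optimal shipping plan:
  A–K: 25 × 4 = 100
  A–L: 20 × 3 = 60
  B–M: 95 × 6 = 570
  C–M: 65 × 11 = 715
Total = 100 + 60 + 570 + 715 = 1445.
(Supply check: A ships 45; B ships 95; C ships 65.)

1445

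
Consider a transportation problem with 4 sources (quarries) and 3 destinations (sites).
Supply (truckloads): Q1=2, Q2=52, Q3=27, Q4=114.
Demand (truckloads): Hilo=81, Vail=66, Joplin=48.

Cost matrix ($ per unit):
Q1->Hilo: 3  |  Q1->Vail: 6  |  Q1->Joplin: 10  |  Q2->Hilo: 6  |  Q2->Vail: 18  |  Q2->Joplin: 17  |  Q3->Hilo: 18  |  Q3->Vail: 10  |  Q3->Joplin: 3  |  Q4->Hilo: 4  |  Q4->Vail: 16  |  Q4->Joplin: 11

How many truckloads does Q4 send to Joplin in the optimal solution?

21

Optimal shipments:
  Q1 to Vail: 2 × $6 = $12
  Q2 to Vail: 52 × $18 = $936
  Q3 to Joplin: 27 × $3 = $81
  Q4 to Hilo: 81 × $4 = $324
  Q4 to Vail: 12 × $16 = $192
  Q4 to Joplin: 21 × $11 = $231
Total cost = $1776.
So Q4→Joplin carries 21 truckloads.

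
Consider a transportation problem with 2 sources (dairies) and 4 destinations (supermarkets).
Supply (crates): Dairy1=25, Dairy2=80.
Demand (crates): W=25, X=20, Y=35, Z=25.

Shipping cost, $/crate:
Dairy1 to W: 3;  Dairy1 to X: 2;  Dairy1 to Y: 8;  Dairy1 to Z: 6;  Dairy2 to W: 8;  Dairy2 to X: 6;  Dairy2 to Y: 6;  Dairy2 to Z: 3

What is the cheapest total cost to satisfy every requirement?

480

Optimal allocation:
  Dairy1→W: 25 crates
  Dairy2→X: 20 crates
  Dairy2→Y: 35 crates
  Dairy2→Z: 25 crates
Total cost = $480.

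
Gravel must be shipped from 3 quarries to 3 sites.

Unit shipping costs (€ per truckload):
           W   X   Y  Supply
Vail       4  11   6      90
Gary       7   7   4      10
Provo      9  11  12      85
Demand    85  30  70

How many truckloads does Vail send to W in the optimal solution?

30

Solving gives:
  Vail->W: 30 × €4 = €120
  Vail->Y: 60 × €6 = €360
  Gary->Y: 10 × €4 = €40
  Provo->W: 55 × €9 = €495
  Provo->X: 30 × €11 = €330
Total cost = €1345.
So Vail→W carries 30 truckloads.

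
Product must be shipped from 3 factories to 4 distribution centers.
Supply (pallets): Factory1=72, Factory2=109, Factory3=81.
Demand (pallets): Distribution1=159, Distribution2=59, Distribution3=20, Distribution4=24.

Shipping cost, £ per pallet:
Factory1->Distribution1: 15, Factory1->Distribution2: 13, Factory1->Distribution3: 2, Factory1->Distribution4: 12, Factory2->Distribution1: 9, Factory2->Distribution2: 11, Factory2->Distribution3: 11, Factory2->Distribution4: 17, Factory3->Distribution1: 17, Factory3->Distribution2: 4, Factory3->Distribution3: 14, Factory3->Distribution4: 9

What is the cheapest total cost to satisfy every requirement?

A cheapest plan:
  Factory1–Distribution1: 50 × £15 = £750
  Factory1–Distribution3: 20 × £2 = £40
  Factory1–Distribution4: 2 × £12 = £24
  Factory2–Distribution1: 109 × £9 = £981
  Factory3–Distribution2: 59 × £4 = £236
  Factory3–Distribution4: 22 × £9 = £198
Total = 750 + 40 + 24 + 981 + 236 + 198 = £2229.
(Supply check: Factory1 ships 72; Factory2 ships 109; Factory3 ships 81.)

2229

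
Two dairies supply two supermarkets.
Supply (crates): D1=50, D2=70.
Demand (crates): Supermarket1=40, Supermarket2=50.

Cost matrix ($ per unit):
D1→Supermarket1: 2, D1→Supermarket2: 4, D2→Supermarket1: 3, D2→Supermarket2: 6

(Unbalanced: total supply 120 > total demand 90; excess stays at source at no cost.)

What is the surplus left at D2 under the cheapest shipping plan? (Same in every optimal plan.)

30

Minimum-cost shipments:
  D1–Supermarket2: 50 × $4 = $200
  D2–Supermarket1: 40 × $3 = $120
Total cost = $320.
D2 ships 40 of its 70, leaving 30.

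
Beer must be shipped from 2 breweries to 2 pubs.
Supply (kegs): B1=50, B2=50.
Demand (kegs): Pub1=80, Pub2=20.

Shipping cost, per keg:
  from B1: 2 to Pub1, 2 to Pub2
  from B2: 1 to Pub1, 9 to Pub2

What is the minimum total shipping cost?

Optimal allocation:
  B1 to Pub1: 30 × 2 = 60
  B1 to Pub2: 20 × 2 = 40
  B2 to Pub1: 50 × 1 = 50
Total = 60 + 40 + 50 = 150.

150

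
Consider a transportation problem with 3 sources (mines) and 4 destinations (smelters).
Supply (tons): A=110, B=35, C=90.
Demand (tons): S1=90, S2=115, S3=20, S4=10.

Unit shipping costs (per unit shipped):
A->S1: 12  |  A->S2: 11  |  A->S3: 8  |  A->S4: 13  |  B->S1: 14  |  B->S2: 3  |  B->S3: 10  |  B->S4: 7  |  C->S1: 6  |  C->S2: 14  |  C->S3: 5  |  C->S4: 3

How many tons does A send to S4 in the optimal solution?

Optimal shipments:
  A to S1: 10 × 12 = 120
  A to S2: 80 × 11 = 880
  A to S3: 20 × 8 = 160
  B to S2: 35 × 3 = 105
  C to S1: 80 × 6 = 480
  C to S4: 10 × 3 = 30
Total cost = 1775.
The route A→S4 is not used.

0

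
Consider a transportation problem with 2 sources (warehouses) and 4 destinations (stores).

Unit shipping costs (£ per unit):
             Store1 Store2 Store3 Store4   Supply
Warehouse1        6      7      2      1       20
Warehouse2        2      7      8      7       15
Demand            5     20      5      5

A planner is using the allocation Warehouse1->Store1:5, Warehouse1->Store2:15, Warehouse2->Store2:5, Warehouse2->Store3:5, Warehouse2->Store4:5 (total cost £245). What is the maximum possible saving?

Current plan cost = 5·6 + 15·7 + 5·7 + 5·8 + 5·7 = £245.
Optimal plan:
  Warehouse1→Store2: 10 units
  Warehouse1→Store3: 5 units
  Warehouse1→Store4: 5 units
  Warehouse2→Store1: 5 units
  Warehouse2→Store2: 10 units
Optimal cost = £165.
Saving = 245 − 165 = £80.

80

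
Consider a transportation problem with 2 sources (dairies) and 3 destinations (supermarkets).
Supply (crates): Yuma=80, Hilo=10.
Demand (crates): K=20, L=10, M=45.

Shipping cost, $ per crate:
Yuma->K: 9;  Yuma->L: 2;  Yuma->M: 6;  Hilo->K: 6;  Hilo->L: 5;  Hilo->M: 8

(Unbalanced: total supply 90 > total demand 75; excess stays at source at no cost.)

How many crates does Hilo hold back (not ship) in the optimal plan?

An optimal plan:
  Yuma->K: 10 × $9 = $90
  Yuma->L: 10 × $2 = $20
  Yuma->M: 45 × $6 = $270
  Hilo->K: 10 × $6 = $60
Total cost = $440.
Hilo ships 10 of its 10, leaving 0.

0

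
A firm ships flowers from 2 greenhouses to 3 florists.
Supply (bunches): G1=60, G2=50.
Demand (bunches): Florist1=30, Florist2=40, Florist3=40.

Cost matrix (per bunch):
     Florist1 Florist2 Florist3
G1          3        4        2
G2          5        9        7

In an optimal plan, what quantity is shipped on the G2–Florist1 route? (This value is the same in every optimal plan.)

The minimum-cost plan:
  G1->Florist2: 40 × 4 = 160
  G1->Florist3: 20 × 2 = 40
  G2->Florist1: 30 × 5 = 150
  G2->Florist3: 20 × 7 = 140
Total cost = 490.
So G2→Florist1 carries 30 bunches.

30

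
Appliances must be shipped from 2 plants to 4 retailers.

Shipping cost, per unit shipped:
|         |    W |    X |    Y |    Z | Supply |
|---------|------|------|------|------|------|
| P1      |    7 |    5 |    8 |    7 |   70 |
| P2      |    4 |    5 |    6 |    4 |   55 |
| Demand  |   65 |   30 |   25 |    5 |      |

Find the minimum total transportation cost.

675

An optimal shipping plan:
  P1–W: 10 × 7 = 70
  P1–X: 30 × 5 = 150
  P1–Y: 25 × 8 = 200
  P1–Z: 5 × 7 = 35
  P2–W: 55 × 4 = 220
Total = 70 + 150 + 200 + 35 + 220 = 675.
(Supply check: P1 ships 70; P2 ships 55.)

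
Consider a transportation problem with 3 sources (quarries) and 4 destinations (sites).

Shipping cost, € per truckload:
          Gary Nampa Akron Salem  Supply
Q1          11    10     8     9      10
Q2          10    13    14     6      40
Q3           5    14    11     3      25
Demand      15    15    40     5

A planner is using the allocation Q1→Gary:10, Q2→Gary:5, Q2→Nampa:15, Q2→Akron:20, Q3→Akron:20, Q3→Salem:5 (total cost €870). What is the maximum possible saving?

Current plan cost = 10·11 + 5·10 + 15·13 + 20·14 + 20·11 + 5·3 = €870.
Optimal plan:
  Q1->Akron: 10 × €8 = €80
  Q2->Nampa: 15 × €13 = €195
  Q2->Akron: 25 × €14 = €350
  Q3->Gary: 15 × €5 = €75
  Q3->Akron: 5 × €11 = €55
  Q3->Salem: 5 × €3 = €15
Optimal cost = €770.
Saving = 870 − 770 = €100.

100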